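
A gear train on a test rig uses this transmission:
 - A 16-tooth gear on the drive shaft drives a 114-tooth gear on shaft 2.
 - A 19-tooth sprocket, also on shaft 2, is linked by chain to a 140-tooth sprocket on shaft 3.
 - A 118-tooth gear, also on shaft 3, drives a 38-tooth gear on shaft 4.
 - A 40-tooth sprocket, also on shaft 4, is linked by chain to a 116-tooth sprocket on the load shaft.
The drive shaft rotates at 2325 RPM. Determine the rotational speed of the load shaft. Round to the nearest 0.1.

47.4 RPM

Gear mesh: ratio = 114/16 = 7.125, so shaft 2 turns at 2325 / 7.125 = 326.32 RPM.
Chain: ratio = 140/19 = 7.3684, so shaft 3 turns at 326.32 / 7.3684 = 44.286 RPM.
Gear mesh: ratio = 38/118 = 0.32203, so shaft 4 turns at 44.286 / 0.32203 = 137.52 RPM.
Chain: ratio = 116/40 = 2.9, so the load shaft turns at 137.52 / 2.9 = 47.42 RPM.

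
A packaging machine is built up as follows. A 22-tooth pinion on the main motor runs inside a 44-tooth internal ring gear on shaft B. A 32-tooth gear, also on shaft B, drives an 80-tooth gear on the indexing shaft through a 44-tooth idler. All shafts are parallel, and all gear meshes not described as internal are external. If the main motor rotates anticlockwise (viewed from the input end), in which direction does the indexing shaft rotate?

anticlockwise

the main motor → shaft B: internal mesh, same direction → CCW.
shaft B → the indexing shaft: driver → idler → driven is 2 external meshes, 2 reversals → CCW.
2 reversals in total — an even number — so the indexing shaft turns the same way as the main motor.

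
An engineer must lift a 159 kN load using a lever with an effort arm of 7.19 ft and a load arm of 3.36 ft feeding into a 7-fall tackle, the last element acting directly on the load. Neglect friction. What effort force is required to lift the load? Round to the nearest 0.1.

10.6 kN

Lever MA = effort arm / load arm = 7.19/3.36 = 2.1399.
Block-and-tackle MA = number of supporting rope parts = 7.
Combined ideal MA = 2.1399 × 7 = 14.979.
Effort = load / MA = 159 / 14.979 = 10.615 kN.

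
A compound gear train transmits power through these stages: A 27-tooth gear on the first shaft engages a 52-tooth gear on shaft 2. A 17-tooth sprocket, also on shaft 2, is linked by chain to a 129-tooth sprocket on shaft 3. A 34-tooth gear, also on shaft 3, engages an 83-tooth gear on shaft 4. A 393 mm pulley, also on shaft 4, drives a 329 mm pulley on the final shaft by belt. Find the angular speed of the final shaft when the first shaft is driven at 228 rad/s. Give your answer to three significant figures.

Gear mesh: ratio = 52/27 = 1.9259, so shaft 2 turns at 228 / 1.9259 = 118.38 rad/s.
Chain: ratio = 129/17 = 7.5882, so shaft 3 turns at 118.38 / 7.5882 = 15.601 rad/s.
Gear mesh: ratio = 83/34 = 2.4412, so shaft 4 turns at 15.601 / 2.4412 = 6.3908 rad/s.
Belt: ratio = 329/393 = 0.83715, so the final shaft turns at 6.3908 / 0.83715 = 7.634 rad/s.

7.63 rad/s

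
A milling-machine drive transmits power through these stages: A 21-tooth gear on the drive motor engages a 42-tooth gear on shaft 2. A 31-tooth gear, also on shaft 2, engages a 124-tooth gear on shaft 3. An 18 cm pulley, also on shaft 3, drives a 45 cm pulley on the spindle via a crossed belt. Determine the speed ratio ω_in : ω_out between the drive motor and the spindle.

Each stage contributes driven/driver: gear mesh 42/21 = 2, gear mesh 124/31 = 4, belt 45/18 = 2.5.
Overall: 2 × 4 × 2.5 = 20.

20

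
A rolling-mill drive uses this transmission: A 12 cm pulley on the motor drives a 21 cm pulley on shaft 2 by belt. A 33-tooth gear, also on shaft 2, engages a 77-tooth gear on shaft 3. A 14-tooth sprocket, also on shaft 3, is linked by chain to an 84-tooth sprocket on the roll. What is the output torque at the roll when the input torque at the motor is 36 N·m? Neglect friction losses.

Belt: ratio = 21/12 = 1.75; torque at shaft 2 = 36 × 1.75 = 63 N·m.
Gear mesh: ratio = 77/33 = 2.3333; torque at shaft 3 = 63 × 2.3333 = 147 N·m.
Chain: ratio = 84/14 = 6; torque at the roll = 147 × 6 = 882 N·m.

882 N·m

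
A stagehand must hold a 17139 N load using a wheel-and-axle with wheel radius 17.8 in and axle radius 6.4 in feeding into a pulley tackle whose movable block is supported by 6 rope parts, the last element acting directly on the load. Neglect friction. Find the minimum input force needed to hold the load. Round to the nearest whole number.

Wheel-and-axle MA = R/r = 17.8/6.4 = 2.7812.
Block-and-tackle MA = number of supporting rope parts = 6.
Combined ideal MA = 2.7812 × 6 = 16.688.
Effort = load / MA = 17139 / 16.688 = 1027.1 N.

1027 N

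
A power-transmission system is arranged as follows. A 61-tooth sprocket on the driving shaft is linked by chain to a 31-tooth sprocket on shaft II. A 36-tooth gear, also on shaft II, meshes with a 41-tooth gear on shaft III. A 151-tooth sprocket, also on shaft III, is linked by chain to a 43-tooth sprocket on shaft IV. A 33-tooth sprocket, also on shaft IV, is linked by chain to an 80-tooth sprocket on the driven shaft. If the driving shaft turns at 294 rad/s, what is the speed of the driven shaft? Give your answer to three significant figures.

chain 31/61 = 0.5082 → 294/0.5082 = 578.52 rad/s
gear mesh 41/36 = 1.1389 → 578.52/1.1389 = 507.97 rad/s
chain 43/151 = 0.28477 → 507.97/0.28477 = 1783.8 rad/s
chain 80/33 = 2.4242 → 1783.8/2.4242 = 735.81 rad/s

736 rad/s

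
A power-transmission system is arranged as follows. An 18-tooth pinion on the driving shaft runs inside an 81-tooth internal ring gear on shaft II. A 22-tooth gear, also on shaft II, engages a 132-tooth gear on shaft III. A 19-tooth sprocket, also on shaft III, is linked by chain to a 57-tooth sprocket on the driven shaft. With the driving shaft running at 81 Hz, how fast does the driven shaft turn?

the driving shaft → shaft II (internal gear, 81/18): 81 ÷ 4.5 = 18 Hz
shaft II → shaft III (gear mesh, 132/22): 18 ÷ 6 = 3 Hz
shaft III → the driven shaft (chain, 57/19): 3 ÷ 3 = 1 Hz

1 Hz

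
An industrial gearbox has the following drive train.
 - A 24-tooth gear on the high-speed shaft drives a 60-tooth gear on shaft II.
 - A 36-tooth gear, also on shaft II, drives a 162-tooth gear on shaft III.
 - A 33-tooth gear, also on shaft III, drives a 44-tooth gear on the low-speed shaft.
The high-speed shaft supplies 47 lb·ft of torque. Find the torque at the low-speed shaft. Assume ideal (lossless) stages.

705 lb·ft

After the gear mesh (60/24): 47 × 2.5 = 117.5 lb·ft
After the gear mesh (162/36): 117.5 × 4.5 = 528.75 lb·ft
After the gear mesh (44/33): 528.75 × 1.3333 = 705 lb·ft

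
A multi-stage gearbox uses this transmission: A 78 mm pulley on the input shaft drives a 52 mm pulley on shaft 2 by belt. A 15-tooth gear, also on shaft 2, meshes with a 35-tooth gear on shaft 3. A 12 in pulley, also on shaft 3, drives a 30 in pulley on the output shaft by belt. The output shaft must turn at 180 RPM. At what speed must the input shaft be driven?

Overall ratio R = 0.66667 × 2.3333 × 2.5 = 3.8889.
Required input speed = output speed × R = 180 × 3.8889 = 700 RPM.

700 RPM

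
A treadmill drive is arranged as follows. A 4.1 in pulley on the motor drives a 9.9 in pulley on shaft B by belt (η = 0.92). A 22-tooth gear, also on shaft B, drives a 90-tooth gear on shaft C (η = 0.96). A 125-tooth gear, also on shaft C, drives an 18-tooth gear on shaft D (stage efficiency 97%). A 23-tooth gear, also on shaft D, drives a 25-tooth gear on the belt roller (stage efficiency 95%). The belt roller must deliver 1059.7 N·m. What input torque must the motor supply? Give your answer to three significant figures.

Overall ratio R = 2.4146 × 4.0909 × 0.144 × 1.087 = 1.5461; overall efficiency η = 0.92 × 0.96 × 0.97 × 0.95 = 0.8139.
Input torque = output torque / (R × η) = 1059.7 / (1.5461 × 0.8139) = 842.14 N·m.

842 N·m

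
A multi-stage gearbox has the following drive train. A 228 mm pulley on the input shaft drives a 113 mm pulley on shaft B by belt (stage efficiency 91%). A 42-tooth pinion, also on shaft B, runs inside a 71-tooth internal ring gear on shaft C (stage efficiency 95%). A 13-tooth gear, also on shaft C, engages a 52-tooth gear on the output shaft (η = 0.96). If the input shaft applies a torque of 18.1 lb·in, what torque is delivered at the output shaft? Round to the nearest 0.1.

belt 113/228 = 0.49561 → τ = 18.1·0.49561·0.91 = 8.1633 lb·in
internal gear 71/42 = 1.6905 → τ = 8.1633·1.6905·0.95 = 13.11 lb·in
gear mesh 52/13 = 4 → τ = 13.11·4·0.96 = 50.342 lb·in

50.3 lb·in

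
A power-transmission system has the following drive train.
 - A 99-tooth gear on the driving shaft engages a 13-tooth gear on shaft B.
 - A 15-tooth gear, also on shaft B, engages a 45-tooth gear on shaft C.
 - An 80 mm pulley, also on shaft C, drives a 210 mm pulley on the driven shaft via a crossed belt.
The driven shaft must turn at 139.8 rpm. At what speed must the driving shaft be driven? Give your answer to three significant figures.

145 rpm

Overall ratio R = 0.13131 × 3 × 2.625 = 1.0341.
Required input speed = output speed × R = 139.8 × 1.0341 = 144.57 rpm.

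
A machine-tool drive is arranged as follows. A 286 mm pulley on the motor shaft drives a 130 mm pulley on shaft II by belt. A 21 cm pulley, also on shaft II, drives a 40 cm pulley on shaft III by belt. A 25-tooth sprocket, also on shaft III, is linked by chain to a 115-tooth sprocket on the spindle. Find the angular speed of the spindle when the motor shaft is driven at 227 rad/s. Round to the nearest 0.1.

57.0 rad/s

the motor shaft → shaft II (belt, 130/286): 227 ÷ 0.45455 = 499.4 rad/s
shaft II → shaft III (belt, 40/21): 499.4 ÷ 1.9048 = 262.19 rad/s
shaft III → the spindle (chain, 115/25): 262.19 ÷ 4.6 = 56.997 rad/s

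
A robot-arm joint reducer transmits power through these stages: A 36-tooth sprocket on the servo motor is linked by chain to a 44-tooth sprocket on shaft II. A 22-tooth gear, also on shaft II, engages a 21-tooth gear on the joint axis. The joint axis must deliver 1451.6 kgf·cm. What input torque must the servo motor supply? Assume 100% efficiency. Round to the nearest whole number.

1244 kgf·cm

Overall ratio R = 1.2222 × 0.95455 = 1.1667.
Input torque = output torque / R = 1451.6 / 1.1667 = 1244.2 kgf·cm.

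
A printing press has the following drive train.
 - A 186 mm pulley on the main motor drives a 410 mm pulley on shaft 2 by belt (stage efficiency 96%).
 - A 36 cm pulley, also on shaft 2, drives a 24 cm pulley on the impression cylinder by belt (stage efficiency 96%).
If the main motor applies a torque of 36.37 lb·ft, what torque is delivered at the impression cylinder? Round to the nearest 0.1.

After the belt (410/186): 36.37 × 2.2043 × 0.96 = 76.964 lb·ft
After the belt (24/36): 76.964 × 0.66667 × 0.96 = 49.257 lb·ft

49.3 lb·ft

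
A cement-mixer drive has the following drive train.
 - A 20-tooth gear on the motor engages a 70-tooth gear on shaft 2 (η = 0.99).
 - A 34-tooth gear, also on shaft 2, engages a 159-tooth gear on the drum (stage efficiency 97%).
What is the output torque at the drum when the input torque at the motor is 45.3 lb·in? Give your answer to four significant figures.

712.0 lb·in

After the gear mesh (70/20): 45.3 × 3.5 × 0.99 = 156.96 lb·in
After the gear mesh (159/34): 156.96 × 4.6765 × 0.97 = 712.02 lb·in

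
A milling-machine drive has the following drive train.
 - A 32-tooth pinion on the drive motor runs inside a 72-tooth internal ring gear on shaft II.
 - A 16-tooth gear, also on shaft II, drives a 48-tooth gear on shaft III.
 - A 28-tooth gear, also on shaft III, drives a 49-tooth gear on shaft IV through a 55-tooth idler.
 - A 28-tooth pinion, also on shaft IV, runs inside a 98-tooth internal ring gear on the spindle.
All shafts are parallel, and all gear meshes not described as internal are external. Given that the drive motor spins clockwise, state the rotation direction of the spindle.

counterclockwise

the drive motor → shaft II: internal mesh, same direction → CW.
shaft II → shaft III: external mesh, 1 reversal → CCW.
shaft III → shaft IV: driver → idler → driven is 2 external meshes, 2 reversals → CCW.
shaft IV → the spindle: internal mesh, same direction → CCW.
3 reversals in total — an odd number — so the spindle turns opposite to the drive motor.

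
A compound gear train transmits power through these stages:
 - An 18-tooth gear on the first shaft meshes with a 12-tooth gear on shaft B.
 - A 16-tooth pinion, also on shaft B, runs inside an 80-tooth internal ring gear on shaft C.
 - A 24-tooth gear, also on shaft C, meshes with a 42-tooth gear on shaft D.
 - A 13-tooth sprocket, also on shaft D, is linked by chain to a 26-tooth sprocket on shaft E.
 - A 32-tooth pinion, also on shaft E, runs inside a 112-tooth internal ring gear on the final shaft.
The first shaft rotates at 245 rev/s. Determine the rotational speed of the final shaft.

6 rev/s

Gear mesh: ratio = 12/18 = 0.66667, so shaft B turns at 245 / 0.66667 = 367.5 rev/s.
Internal gear: ratio = 80/16 = 5, so shaft C turns at 367.5 / 5 = 73.5 rev/s.
Gear mesh: ratio = 42/24 = 1.75, so shaft D turns at 73.5 / 1.75 = 42 rev/s.
Chain: ratio = 26/13 = 2, so shaft E turns at 42 / 2 = 21 rev/s.
Internal gear: ratio = 112/32 = 3.5, so the final shaft turns at 21 / 3.5 = 6 rev/s.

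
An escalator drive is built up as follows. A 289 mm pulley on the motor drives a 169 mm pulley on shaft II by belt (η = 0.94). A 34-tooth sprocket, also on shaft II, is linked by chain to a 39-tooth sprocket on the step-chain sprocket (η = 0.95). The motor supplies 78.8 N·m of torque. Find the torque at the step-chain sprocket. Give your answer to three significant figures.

47.2 N·m

After the belt (169/289): 78.8 × 0.58478 × 0.94 = 43.315 N·m
After the chain (39/34): 43.315 × 1.1471 × 0.95 = 47.201 N·m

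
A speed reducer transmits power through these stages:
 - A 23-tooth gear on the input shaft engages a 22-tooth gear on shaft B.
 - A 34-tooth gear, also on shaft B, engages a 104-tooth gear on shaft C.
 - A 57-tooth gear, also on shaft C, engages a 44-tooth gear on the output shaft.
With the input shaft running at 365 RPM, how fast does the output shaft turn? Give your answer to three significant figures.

gear mesh 22/23 = 0.95652 → 365/0.95652 = 381.59 RPM
gear mesh 104/34 = 3.0588 → 381.59/3.0588 = 124.75 RPM
gear mesh 44/57 = 0.77193 → 124.75/0.77193 = 161.61 RPM

162 RPM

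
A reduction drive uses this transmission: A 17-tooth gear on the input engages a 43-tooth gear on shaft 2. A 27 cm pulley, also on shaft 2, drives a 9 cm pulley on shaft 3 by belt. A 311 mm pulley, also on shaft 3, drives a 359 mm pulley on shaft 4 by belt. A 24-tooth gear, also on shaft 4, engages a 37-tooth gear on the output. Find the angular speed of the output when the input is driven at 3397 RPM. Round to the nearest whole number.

gear mesh 43/17 = 2.5294 → 3397/2.5294 = 1343 RPM
belt 9/27 = 0.33333 → 1343/0.33333 = 4029 RPM
belt 359/311 = 1.1543 → 4029/1.1543 = 3490.3 RPM
gear mesh 37/24 = 1.5417 → 3490.3/1.5417 = 2264 RPM

2264 RPM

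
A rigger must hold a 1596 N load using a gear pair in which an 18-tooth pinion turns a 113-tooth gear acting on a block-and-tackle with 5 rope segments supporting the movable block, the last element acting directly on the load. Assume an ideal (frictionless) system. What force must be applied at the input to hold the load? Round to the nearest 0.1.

50.8 N

Gear pair MA = 113/18 = 6.2778.
Block-and-tackle MA = number of supporting rope parts = 5.
Combined ideal MA = 6.2778 × 5 = 31.389.
Effort = load / MA = 1596 / 31.389 = 50.846 N.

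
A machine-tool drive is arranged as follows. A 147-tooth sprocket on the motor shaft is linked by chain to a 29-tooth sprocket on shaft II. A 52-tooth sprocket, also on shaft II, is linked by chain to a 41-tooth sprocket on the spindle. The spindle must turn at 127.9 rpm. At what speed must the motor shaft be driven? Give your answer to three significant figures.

Overall ratio R = 0.19728 × 0.78846 = 0.15555.
Required input speed = output speed × R = 127.9 × 0.15555 = 19.894 rpm.

19.9 rpm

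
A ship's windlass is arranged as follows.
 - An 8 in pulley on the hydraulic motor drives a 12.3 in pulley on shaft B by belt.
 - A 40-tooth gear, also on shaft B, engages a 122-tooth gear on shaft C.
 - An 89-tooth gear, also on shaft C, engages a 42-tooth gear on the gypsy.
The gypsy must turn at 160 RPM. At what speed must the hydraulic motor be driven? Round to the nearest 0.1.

Overall ratio R = 1.5375 × 3.05 × 0.47191 = 2.213.
Required input speed = output speed × R = 160 × 2.213 = 354.07 RPM.

354.1 RPM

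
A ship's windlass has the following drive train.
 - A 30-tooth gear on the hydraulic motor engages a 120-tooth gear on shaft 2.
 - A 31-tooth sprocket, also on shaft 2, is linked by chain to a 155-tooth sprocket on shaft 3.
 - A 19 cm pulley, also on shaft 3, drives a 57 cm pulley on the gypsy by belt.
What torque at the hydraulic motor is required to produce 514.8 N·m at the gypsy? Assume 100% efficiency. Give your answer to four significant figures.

8.580 N·m

Overall ratio R = 4 × 5 × 3 = 60.
Input torque = output torque / R = 514.8 / 60 = 8.58 N·m.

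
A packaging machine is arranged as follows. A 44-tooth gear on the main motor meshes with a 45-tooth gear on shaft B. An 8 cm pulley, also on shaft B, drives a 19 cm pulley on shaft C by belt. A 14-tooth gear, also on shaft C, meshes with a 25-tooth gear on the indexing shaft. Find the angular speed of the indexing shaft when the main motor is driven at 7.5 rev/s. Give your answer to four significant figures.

the main motor → shaft B (gear mesh, 45/44): 7.5 ÷ 1.0227 = 7.3333 rev/s
shaft B → shaft C (belt, 19/8): 7.3333 ÷ 2.375 = 3.0877 rev/s
shaft C → the indexing shaft (gear mesh, 25/14): 3.0877 ÷ 1.7857 = 1.7291 rev/s

1.729 rev/s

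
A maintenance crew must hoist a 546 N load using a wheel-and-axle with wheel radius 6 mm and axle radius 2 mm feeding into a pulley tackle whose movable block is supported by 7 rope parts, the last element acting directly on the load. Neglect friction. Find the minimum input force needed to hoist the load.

Wheel-and-axle MA = R/r = 6/2 = 3.
Block-and-tackle MA = number of supporting rope parts = 7.
Combined ideal MA = 3 × 7 = 21.
Effort = load / MA = 546 / 21 = 26 N.

26 N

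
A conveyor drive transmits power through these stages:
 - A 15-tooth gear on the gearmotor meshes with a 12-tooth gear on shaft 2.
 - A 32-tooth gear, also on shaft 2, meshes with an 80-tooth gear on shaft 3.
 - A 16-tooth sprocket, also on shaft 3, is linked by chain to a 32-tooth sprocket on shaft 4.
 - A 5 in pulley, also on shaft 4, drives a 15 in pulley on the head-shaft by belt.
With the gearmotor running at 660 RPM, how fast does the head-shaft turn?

55 RPM

the gearmotor → shaft 2 (gear mesh, 12/15): 660 ÷ 0.8 = 825 RPM
shaft 2 → shaft 3 (gear mesh, 80/32): 825 ÷ 2.5 = 330 RPM
shaft 3 → shaft 4 (chain, 32/16): 330 ÷ 2 = 165 RPM
shaft 4 → the head-shaft (belt, 15/5): 165 ÷ 3 = 55 RPM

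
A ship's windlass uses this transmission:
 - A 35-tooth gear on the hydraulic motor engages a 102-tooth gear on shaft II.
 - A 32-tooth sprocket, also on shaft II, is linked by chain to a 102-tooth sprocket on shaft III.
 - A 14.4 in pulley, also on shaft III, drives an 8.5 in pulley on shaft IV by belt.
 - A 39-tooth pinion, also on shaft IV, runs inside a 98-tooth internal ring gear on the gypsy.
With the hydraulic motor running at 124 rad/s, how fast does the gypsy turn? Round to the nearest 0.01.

9.00 rad/s

Gear mesh: ratio = 102/35 = 2.9143, so shaft II turns at 124 / 2.9143 = 42.549 rad/s.
Chain: ratio = 102/32 = 3.1875, so shaft III turns at 42.549 / 3.1875 = 13.349 rad/s.
Belt: ratio = 8.5/14.4 = 0.59028, so shaft IV turns at 13.349 / 0.59028 = 22.614 rad/s.
Internal gear: ratio = 98/39 = 2.5128, so the gypsy turns at 22.614 / 2.5128 = 8.9996 rad/s.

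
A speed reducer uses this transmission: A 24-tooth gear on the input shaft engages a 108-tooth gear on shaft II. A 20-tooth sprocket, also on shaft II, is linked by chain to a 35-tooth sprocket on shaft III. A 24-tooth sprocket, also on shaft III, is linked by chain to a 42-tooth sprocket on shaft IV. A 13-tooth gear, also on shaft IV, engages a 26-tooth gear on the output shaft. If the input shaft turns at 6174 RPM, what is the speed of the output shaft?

224 RPM

gear mesh 108/24 = 4.5 → 6174/4.5 = 1372 RPM
chain 35/20 = 1.75 → 1372/1.75 = 784 RPM
chain 42/24 = 1.75 → 784/1.75 = 448 RPM
gear mesh 26/13 = 2 → 448/2 = 224 RPM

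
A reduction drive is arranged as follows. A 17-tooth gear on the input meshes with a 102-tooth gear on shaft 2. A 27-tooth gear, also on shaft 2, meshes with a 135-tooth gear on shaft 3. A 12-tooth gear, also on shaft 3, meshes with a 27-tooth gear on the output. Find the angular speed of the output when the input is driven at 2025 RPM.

Gear mesh: ratio = 102/17 = 6, so shaft 2 turns at 2025 / 6 = 337.5 RPM.
Gear mesh: ratio = 135/27 = 5, so shaft 3 turns at 337.5 / 5 = 67.5 RPM.
Gear mesh: ratio = 27/12 = 2.25, so the output turns at 67.5 / 2.25 = 30 RPM.

30 RPM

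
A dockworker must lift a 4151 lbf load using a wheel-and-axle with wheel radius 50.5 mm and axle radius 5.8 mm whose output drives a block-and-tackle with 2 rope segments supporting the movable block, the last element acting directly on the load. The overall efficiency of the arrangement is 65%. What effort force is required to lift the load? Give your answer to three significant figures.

367 lbf

Wheel-and-axle MA = R/r = 50.5/5.8 = 8.7069.
Block-and-tackle MA = number of supporting rope parts = 2.
Combined ideal MA = 8.7069 × 2 = 17.414.
Actual MA = 17.414 × 0.65 = 11.319.
Effort = load / actual MA = 4151 / 11.319 = 366.73 lbf.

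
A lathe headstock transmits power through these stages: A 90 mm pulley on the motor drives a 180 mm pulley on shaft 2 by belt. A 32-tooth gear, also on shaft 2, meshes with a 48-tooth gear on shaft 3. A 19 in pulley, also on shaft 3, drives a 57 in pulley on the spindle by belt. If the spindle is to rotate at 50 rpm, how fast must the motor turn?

Overall ratio R = 2 × 1.5 × 3 = 9.
Required input speed = output speed × R = 50 × 9 = 450 rpm.

450 rpm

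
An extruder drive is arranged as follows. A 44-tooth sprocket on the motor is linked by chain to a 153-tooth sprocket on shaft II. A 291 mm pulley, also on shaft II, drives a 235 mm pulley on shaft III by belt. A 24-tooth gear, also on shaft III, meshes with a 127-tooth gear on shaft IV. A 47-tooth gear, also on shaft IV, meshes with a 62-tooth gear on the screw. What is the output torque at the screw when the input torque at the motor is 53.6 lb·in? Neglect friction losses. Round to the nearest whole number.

1051 lb·in

Chain: ratio = 153/44 = 3.4773; torque at shaft II = 53.6 × 3.4773 = 186.38 lb·in.
Belt: ratio = 235/291 = 0.80756; torque at shaft III = 186.38 × 0.80756 = 150.51 lb·in.
Gear mesh: ratio = 127/24 = 5.2917; torque at shaft IV = 150.51 × 5.2917 = 796.47 lb·in.
Gear mesh: ratio = 62/47 = 1.3191; torque at the screw = 796.47 × 1.3191 = 1050.7 lb·in.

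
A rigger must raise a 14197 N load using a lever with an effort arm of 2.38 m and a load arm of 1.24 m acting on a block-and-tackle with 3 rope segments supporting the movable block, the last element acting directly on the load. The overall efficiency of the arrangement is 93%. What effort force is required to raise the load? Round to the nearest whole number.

Lever MA = effort arm / load arm = 2.38/1.24 = 1.9194.
Block-and-tackle MA = number of supporting rope parts = 3.
Combined ideal MA = 1.9194 × 3 = 5.7581.
Actual MA = 5.7581 × 0.93 = 5.355.
Effort = load / actual MA = 14197 / 5.355 = 2651.2 N.

2651 N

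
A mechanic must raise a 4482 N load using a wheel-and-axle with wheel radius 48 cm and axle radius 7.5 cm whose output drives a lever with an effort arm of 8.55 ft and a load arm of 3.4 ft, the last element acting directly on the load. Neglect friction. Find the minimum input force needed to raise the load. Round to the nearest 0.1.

278.5 N

Wheel-and-axle MA = R/r = 48/7.5 = 6.4.
Lever MA = effort arm / load arm = 8.55/3.4 = 2.5147.
Combined ideal MA = 6.4 × 2.5147 = 16.094.
Effort = load / MA = 4482 / 16.094 = 278.49 N.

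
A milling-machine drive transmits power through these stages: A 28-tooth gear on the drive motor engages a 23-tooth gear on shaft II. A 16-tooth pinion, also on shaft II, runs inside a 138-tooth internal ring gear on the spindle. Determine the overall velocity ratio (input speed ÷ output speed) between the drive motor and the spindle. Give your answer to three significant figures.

7.08

Each stage contributes driven/driver: gear mesh 23/28 = 0.82143, internal gear 138/16 = 8.625.
Overall: 0.82143 × 8.625 = 7.0848.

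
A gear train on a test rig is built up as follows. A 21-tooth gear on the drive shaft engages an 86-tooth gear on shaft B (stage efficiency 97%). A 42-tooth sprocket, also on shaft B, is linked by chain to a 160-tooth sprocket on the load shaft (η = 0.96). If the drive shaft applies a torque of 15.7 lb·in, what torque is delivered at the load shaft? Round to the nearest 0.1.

After the gear mesh (86/21): 15.7 × 4.0952 × 0.97 = 62.366 lb·in
After the chain (160/42): 62.366 × 3.8095 × 0.96 = 228.08 lb·in

228.1 lb·in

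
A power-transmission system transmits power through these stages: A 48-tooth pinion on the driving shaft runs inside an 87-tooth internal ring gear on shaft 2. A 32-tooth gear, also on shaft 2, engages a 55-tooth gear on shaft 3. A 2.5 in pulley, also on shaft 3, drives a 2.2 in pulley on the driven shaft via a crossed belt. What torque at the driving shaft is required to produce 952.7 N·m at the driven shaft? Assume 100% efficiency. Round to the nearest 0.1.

Overall ratio R = 1.8125 × 1.7188 × 0.88 = 2.7414.
Input torque = output torque / R = 952.7 / 2.7414 = 347.52 N·m.

347.5 N·m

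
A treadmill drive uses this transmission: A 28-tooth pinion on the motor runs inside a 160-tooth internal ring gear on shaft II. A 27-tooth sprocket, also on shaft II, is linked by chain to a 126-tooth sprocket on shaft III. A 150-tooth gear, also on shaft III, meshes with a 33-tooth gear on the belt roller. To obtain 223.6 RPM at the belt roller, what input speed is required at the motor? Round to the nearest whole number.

1312 RPM

Overall ratio R = 5.7143 × 4.6667 × 0.22 = 5.8667.
Required input speed = output speed × R = 223.6 × 5.8667 = 1311.8 RPM.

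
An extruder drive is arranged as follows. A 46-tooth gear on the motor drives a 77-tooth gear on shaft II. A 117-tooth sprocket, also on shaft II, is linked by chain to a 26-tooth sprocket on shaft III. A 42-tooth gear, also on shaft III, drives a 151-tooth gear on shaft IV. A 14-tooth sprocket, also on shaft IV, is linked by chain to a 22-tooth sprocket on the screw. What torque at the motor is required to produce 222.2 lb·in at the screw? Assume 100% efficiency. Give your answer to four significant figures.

Overall ratio R = 1.6739 × 0.22222 × 3.5952 × 1.5714 = 2.1016.
Input torque = output torque / R = 222.2 / 2.1016 = 105.73 lb·in.

105.7 lb·in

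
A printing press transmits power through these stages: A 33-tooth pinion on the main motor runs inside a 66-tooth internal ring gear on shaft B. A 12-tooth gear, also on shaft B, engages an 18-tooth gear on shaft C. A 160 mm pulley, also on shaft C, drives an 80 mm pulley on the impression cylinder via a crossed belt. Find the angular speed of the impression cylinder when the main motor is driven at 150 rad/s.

100 rad/s

internal gear 66/33 = 2 → 150/2 = 75 rad/s
gear mesh 18/12 = 1.5 → 75/1.5 = 50 rad/s
belt 80/160 = 0.5 → 50/0.5 = 100 rad/s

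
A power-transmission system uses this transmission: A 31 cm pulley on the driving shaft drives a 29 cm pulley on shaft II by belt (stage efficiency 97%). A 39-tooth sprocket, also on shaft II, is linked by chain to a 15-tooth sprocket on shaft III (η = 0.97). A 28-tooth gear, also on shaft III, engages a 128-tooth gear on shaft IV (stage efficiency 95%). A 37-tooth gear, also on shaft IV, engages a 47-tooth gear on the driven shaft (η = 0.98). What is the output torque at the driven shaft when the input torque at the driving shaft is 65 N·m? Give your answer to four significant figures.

After the belt (29/31): 65 × 0.93548 × 0.97 = 58.982 N·m
After the chain (15/39): 58.982 × 0.38462 × 0.97 = 22.005 N·m
After the gear mesh (128/28): 22.005 × 4.5714 × 0.95 = 95.564 N·m
After the gear mesh (47/37): 95.564 × 1.2703 × 0.98 = 118.96 N·m

119.0 N·m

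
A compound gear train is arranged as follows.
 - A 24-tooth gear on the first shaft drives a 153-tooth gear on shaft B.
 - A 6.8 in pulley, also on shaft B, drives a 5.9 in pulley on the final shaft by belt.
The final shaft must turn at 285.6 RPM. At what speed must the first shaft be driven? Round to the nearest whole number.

Overall ratio R = 6.375 × 0.86765 = 5.5312.
Required input speed = output speed × R = 285.6 × 5.5312 = 1579.7 RPM.

1580 RPM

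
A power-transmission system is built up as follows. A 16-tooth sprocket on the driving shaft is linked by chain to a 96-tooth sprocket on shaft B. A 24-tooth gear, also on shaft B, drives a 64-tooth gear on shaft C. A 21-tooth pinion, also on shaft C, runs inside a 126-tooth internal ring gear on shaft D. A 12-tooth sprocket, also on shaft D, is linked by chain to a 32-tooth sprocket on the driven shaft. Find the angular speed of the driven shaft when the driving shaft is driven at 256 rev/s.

1 rev/s

Chain: ratio = 96/16 = 6, so shaft B turns at 256 / 6 = 42.667 rev/s.
Gear mesh: ratio = 64/24 = 2.6667, so shaft C turns at 42.667 / 2.6667 = 16 rev/s.
Internal gear: ratio = 126/21 = 6, so shaft D turns at 16 / 6 = 2.6667 rev/s.
Chain: ratio = 32/12 = 2.6667, so the driven shaft turns at 2.6667 / 2.6667 = 1 rev/s.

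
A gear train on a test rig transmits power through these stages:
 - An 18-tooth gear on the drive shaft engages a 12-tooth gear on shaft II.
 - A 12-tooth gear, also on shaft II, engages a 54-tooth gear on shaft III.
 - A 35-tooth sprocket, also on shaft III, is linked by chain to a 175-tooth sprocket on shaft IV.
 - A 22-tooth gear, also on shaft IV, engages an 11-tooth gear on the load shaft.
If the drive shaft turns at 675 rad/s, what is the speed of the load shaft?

90 rad/s

gear mesh 12/18 = 0.66667 → 675/0.66667 = 1012.5 rad/s
gear mesh 54/12 = 4.5 → 1012.5/4.5 = 225 rad/s
chain 175/35 = 5 → 225/5 = 45 rad/s
gear mesh 11/22 = 0.5 → 45/0.5 = 90 rad/s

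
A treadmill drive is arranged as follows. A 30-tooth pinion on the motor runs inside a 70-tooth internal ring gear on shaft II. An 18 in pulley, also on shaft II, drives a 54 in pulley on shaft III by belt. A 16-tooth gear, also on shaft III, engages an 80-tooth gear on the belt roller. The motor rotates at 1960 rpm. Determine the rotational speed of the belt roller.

internal gear 70/30 = 2.3333 → 1960/2.3333 = 840 rpm
belt 54/18 = 3 → 840/3 = 280 rpm
gear mesh 80/16 = 5 → 280/5 = 56 rpm

56 rpm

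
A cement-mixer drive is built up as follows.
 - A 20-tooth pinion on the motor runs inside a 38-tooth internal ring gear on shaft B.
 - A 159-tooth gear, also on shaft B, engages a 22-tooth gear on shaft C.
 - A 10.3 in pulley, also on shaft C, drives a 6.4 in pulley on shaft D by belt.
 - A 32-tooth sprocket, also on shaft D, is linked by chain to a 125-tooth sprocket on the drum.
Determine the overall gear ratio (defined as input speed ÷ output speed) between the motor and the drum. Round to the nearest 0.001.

Each stage contributes driven/driver: internal gear 38/20 = 1.9, gear mesh 22/159 = 0.13836, belt 6.4/10.3 = 0.62136, chain 125/32 = 3.9062.
Overall: 1.9 × 0.13836 × 0.62136 × 3.9062 = 0.63809.

0.638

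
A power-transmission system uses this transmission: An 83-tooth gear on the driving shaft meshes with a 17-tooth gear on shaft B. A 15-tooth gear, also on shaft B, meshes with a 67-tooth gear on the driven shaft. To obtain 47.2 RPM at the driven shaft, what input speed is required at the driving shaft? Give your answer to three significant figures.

43.2 RPM

Overall ratio R = 0.20482 × 4.4667 = 0.91486.
Required input speed = output speed × R = 47.2 × 0.91486 = 43.181 RPM.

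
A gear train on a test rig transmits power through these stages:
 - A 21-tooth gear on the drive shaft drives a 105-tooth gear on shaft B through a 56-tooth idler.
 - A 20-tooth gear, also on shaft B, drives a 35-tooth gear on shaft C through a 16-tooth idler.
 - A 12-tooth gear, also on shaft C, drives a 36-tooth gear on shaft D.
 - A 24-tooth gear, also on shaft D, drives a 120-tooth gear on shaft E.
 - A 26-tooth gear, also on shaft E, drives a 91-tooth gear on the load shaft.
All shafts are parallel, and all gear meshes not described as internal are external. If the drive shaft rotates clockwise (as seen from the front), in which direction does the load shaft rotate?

counterclockwise

the drive shaft → shaft B: driver → idler → driven is 2 external meshes, 2 reversals → CW.
shaft B → shaft C: driver → idler → driven is 2 external meshes, 2 reversals → CW.
shaft C → shaft D: external mesh, 1 reversal → CCW.
shaft D → shaft E: external mesh, 1 reversal → CW.
shaft E → the load shaft: external mesh, 1 reversal → CCW.
7 reversals in total — an odd number — so the load shaft turns opposite to the drive shaft.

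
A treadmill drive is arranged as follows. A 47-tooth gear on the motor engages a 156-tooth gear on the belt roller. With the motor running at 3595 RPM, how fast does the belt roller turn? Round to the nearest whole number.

the motor → the belt roller (gear mesh, 156/47): 3595 ÷ 3.3191 = 1083.1 RPM

1083 RPM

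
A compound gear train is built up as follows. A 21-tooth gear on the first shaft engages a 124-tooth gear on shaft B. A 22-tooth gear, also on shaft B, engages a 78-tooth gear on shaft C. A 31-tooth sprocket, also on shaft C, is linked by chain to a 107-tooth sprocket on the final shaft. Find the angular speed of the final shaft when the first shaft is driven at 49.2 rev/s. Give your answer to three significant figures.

Gear mesh: ratio = 124/21 = 5.9048, so shaft B turns at 49.2 / 5.9048 = 8.3323 rev/s.
Gear mesh: ratio = 78/22 = 3.5455, so shaft C turns at 8.3323 / 3.5455 = 2.3501 rev/s.
Chain: ratio = 107/31 = 3.4516, so the final shaft turns at 2.3501 / 3.4516 = 0.68088 rev/s.

0.681 rev/s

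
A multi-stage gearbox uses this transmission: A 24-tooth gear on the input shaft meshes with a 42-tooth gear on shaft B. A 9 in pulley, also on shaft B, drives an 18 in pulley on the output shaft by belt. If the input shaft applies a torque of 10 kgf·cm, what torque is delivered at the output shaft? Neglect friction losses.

35 kgf·cm

gear mesh 42/24 = 1.75 → τ = 10·1.75 = 17.5 kgf·cm
belt 18/9 = 2 → τ = 17.5·2 = 35 kgf·cm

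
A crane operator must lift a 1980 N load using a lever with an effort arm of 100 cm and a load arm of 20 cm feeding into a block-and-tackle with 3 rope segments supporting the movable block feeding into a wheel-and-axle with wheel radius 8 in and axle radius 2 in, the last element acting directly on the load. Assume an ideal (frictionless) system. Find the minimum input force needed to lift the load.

Lever MA = effort arm / load arm = 100/20 = 5.
Block-and-tackle MA = number of supporting rope parts = 3.
Wheel-and-axle MA = R/r = 8/2 = 4.
Combined ideal MA = 5 × 3 × 4 = 60.
Effort = load / MA = 1980 / 60 = 33 N.

33 N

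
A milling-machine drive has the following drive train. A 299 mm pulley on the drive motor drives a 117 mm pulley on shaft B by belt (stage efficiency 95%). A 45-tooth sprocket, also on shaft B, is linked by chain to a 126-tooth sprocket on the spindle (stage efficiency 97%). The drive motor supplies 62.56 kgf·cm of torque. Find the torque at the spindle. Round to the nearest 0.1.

After the belt (117/299): 62.56 × 0.3913 × 0.95 = 23.256 kgf·cm
After the chain (126/45): 23.256 × 2.8 × 0.97 = 63.163 kgf·cm

63.2 kgf·cm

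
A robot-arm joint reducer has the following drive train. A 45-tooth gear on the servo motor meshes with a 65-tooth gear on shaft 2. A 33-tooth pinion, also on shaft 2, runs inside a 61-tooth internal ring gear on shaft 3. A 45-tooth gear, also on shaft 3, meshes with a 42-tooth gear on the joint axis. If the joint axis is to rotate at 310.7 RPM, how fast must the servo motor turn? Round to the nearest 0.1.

774.3 RPM

Overall ratio R = 1.4444 × 1.8485 × 0.93333 = 2.492.
Required input speed = output speed × R = 310.7 × 2.492 = 774.27 RPM.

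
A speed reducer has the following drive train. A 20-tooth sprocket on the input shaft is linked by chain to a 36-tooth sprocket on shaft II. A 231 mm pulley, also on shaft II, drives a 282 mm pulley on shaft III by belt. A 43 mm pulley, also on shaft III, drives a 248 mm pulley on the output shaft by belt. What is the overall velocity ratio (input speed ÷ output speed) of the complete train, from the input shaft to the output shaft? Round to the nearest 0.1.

Each stage contributes driven/driver: chain 36/20 = 1.8, belt 282/231 = 1.2208, belt 248/43 = 5.7674.
Overall: 1.8 × 1.2208 × 5.7674 = 12.673.

12.7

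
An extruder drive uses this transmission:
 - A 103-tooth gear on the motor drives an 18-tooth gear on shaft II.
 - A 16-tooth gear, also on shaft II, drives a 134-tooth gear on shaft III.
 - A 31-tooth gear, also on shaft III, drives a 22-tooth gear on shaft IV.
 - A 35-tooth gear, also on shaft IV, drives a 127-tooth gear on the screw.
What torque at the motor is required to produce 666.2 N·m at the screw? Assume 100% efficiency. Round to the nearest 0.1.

176.8 N·m

Overall ratio R = 0.17476 × 8.375 × 0.70968 × 3.6286 = 3.7689.
Input torque = output torque / R = 666.2 / 3.7689 = 176.76 N·m.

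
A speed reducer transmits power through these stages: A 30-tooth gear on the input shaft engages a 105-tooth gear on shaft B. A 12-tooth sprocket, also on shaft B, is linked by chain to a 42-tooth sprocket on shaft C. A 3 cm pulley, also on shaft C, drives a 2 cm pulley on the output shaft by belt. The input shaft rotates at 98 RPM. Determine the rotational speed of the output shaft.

the input shaft → shaft B (gear mesh, 105/30): 98 ÷ 3.5 = 28 RPM
shaft B → shaft C (chain, 42/12): 28 ÷ 3.5 = 8 RPM
shaft C → the output shaft (belt, 2/3): 8 ÷ 0.66667 = 12 RPM

12 RPM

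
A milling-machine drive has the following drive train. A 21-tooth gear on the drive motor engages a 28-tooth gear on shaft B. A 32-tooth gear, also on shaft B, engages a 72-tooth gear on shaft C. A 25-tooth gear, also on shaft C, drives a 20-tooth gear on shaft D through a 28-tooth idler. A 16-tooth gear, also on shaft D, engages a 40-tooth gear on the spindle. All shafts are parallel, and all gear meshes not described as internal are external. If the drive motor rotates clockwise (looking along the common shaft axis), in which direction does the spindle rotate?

the drive motor → shaft B: external mesh, 1 reversal → CCW.
shaft B → shaft C: external mesh, 1 reversal → CW.
shaft C → shaft D: driver → idler → driven is 2 external meshes, 2 reversals → CW.
shaft D → the spindle: external mesh, 1 reversal → CCW.
5 reversals in total — an odd number — so the spindle turns opposite to the drive motor.

counterclockwise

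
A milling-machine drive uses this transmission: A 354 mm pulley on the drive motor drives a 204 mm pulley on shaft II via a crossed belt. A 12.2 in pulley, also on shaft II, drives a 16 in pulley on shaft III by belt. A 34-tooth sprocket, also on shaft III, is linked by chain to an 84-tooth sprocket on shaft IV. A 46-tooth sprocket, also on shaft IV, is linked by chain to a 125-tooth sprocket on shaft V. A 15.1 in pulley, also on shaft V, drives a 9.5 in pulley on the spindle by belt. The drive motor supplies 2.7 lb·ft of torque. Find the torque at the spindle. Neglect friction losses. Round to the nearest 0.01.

Belt: ratio = 204/354 = 0.57627; torque at shaft II = 2.7 × 0.57627 = 1.5559 lb·ft.
Belt: ratio = 16/12.2 = 1.3115; torque at shaft III = 1.5559 × 1.3115 = 2.0406 lb·ft.
Chain: ratio = 84/34 = 2.4706; torque at shaft IV = 2.0406 × 2.4706 = 5.0414 lb·ft.
Chain: ratio = 125/46 = 2.7174; torque at shaft V = 5.0414 × 2.7174 = 13.699 lb·ft.
Belt: ratio = 9.5/15.1 = 0.62914; torque at the spindle = 13.699 × 0.62914 = 8.6189 lb·ft.

8.62 lb·ft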